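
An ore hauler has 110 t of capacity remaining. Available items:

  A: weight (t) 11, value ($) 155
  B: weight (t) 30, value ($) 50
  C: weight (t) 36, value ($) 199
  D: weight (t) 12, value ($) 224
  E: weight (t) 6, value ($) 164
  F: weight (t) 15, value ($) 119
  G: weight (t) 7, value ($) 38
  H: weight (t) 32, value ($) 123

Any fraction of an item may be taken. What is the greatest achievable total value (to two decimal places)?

987.41

Order: E (164/6=27.33) > D (224/12=18.67) > A (155/11=14.09) > F (119/15=7.93) > C (199/36=5.53) > G (38/7=5.43) > H (123/32=3.84) > B (50/30=1.67)
Fill: take E (6 @ 164) → take D (12 @ 224) → take A (11 @ 155) → take F (15 @ 119) → take C (36 @ 199) → take G (7 @ 38) → take 23/32 of H → 88.41; 110/110 used.
Total value = 987.41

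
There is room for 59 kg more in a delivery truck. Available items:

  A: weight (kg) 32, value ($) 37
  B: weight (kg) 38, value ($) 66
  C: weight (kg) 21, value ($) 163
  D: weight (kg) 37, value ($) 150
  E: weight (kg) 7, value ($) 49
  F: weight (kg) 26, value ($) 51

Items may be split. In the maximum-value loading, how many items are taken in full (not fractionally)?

2

Ratios (sorted): C 7.76, E 7.00, D 4.05, F 1.96, B 1.74, A 1.16
take C (21 @ 163); take E (7 @ 49); take 31/37 of D → 125.68. Capacity used 59/59.
2 item(s) taken whole; one partial (take 31/37 of D).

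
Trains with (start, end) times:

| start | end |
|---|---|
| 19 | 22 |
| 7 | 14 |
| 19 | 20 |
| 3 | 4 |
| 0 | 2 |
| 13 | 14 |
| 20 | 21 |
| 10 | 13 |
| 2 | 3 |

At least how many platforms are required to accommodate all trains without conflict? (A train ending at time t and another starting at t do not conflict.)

The answer is the maximum number of intervals overlapping at any instant.
Events (time:±→running): 0:+→1 2:-→0 2:+→1 3:-→0 3:+→1 4:-→0 7:+→1 10:+→2 … peak 2.

2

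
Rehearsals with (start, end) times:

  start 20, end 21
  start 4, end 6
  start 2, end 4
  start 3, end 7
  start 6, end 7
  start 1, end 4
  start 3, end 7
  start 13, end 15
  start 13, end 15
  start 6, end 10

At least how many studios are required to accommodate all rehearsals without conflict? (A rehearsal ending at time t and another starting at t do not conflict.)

Events (time:±→running): 1:+→1 2:+→2 3:+→3 3:+→4 … peak 4.

4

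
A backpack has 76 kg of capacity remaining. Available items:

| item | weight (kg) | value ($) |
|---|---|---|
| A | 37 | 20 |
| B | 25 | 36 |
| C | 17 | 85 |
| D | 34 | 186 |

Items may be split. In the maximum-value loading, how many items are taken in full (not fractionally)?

3

Order: D (186/34=5.47) > C (85/17=5.00) > B (36/25=1.44) > A (20/37=0.54)
Fill: take D (34 @ 186) → take C (17 @ 85) → take B (25 @ 36); 76/76 used.
3 item(s) taken whole.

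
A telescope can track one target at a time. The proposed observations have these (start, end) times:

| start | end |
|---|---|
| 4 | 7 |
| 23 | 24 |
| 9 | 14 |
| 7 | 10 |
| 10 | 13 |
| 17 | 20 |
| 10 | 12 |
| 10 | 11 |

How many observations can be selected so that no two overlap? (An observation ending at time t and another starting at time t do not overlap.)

5

By end time: (4,7), (7,10), (10,11), (10,12), (10,13), (9,14), (17,20), (23,24).
Pick (4,7); next start ≥ 7 → (7,10); next start ≥ 10 → (10,11); next start ≥ 11 → (17,20); next start ≥ 20 → (23,24).
Selected 5 observations.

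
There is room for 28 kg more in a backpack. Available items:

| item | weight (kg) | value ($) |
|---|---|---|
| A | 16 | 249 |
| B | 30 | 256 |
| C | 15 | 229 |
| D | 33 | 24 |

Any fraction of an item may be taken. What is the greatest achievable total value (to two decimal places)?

Sort by value per unit weight and fill in that order.
Ratios (sorted): A 15.56, C 15.27, B 8.53, D 0.73
take A (16 @ 249); take 12/15 of C → 183.20. Capacity used 28/28.
Total value = 432.20

432.20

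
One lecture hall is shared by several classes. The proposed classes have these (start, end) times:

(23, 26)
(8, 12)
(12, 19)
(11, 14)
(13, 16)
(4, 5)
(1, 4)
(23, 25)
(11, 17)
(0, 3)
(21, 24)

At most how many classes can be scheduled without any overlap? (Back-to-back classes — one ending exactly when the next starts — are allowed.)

Sort by end time and greedily take each interval whose start is ≥ the last chosen end.
Sorted by end: (0,3)  (1,4)  (4,5)  (8,12)  (11,14)  (13,16)  (11,17)  (12,19)  (21,24)  (23,25)  (23,26)
take (0,3); take (4,5); take (8,12); take (13,16); take (21,24); skip (23,25); skip (23,26).
Selected 5 classes.

5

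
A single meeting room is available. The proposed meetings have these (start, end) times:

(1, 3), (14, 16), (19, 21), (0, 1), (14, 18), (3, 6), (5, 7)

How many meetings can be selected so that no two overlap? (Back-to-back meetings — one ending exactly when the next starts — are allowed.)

By end time: (0,1), (1,3), (3,6), (5,7), (14,16), (14,18), (19,21).
Pick (0,1); next start ≥ 1 → (1,3); next start ≥ 3 → (3,6); next start ≥ 6 → (14,16); next start ≥ 16 → (19,21).
Selected 5 meetings.

5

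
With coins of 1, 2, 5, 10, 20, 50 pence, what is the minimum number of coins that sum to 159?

6

Use the largest denomination that fits, subtract, and repeat.
159 − 3×50→9 − 1×5→4 − 2×2→0
Total coins = 3 + 1 + 2 = 6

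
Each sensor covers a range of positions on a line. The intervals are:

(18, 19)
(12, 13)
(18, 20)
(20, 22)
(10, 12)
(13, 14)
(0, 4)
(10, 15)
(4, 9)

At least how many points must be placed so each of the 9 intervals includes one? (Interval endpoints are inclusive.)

5

Sort by right endpoint; whenever an interval is uncovered, place a point at its right end.
Sorted: [0,4] [4,9] [10,12] [12,13] [13,14] [10,15] [18,19] [18,20] [20,22]
{[0,4],[4,9]} hit by 4; {[10,12],[12,13]} hit by 12; {[13,14],[10,15]} hit by 14; {[18,19],[18,20]} hit by 19; {[20,22]} hit by 22.
Points: 4, 12, 14, 19, 22 (5 total).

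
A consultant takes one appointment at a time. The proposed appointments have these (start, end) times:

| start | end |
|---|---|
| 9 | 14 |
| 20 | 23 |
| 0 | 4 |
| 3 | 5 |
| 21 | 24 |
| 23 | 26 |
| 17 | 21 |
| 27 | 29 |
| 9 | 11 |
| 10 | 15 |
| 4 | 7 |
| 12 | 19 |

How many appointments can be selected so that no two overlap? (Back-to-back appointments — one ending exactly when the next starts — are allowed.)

Order by finish time; keep every interval that doesn't clash with the previous kept one.
Sorted by end: (0,4)  (3,5)  (4,7)  (9,11)  (9,14)  (10,15)  (12,19)  (17,21)  (20,23)  (21,24)  (23,26)  (27,29)
take (0,4); skip (3,5); take (4,7); take (9,11); skip (10,15); take (12,19); skip (17,21); take (20,23); skip (21,24); take (23,26); take (27,29).
Selected 7 appointments.

7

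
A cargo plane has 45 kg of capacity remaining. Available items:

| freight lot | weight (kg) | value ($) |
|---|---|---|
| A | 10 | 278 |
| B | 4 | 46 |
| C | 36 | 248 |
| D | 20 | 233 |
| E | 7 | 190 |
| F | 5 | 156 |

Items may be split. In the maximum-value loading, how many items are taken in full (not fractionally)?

4

Sort by value per unit weight and fill in that order.
Ratios (sorted): F 31.20, A 27.80, E 27.14, D 11.65, B 11.50, C 6.89
take F (5 @ 156); take A (10 @ 278); take E (7 @ 190); take D (20 @ 233); take 3/4 of B → 34.50. Capacity used 45/45.
4 item(s) taken whole; one partial (take 3/4 of B).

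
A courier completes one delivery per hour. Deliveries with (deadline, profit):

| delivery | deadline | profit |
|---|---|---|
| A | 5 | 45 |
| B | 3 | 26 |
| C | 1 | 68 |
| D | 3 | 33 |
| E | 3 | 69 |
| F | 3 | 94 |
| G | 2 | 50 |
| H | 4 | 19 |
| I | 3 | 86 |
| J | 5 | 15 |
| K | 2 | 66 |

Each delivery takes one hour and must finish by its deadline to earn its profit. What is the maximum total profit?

313

Take jobs in profit order; each goes to the latest open slot no later than its deadline.
By profit: F(d3,94), I(d3,86), E(d3,69), C(d1,68), K(d2,66), G(d2,50), A(d5,45), D(d3,33), B(d3,26), H(d4,19), J(d5,15)
F→slot 3; I→slot 2; E→slot 1; C skipped; K skipped; G skipped; A→slot 5; D skipped; B skipped; H→slot 4; J skipped.
Profit = 69 + 86 + 94 + 19 + 45 = 313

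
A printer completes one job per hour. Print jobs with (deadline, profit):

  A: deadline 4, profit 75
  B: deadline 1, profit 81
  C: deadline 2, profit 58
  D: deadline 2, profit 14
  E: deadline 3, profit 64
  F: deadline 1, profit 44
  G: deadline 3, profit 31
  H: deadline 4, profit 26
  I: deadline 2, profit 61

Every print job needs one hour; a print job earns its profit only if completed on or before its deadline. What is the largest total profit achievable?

By profit: B(d1,81), A(d4,75), E(d3,64), I(d2,61), C(d2,58), F(d1,44), G(d3,31), H(d4,26), D(d2,14)
B→slot 1; A→slot 4; E→slot 3; I→slot 2; C skipped; F skipped; G skipped; H skipped; D skipped.
Profit = 81 + 61 + 64 + 75 = 281

281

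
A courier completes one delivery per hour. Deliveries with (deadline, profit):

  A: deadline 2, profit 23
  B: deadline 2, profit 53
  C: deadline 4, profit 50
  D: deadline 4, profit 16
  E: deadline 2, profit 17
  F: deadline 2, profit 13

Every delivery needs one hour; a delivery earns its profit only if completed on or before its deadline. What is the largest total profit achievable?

142

By profit: B(d2,53), C(d4,50), A(d2,23), E(d2,17), D(d4,16), F(d2,13)
B→slot 2; C→slot 4; A→slot 1; E skipped; D→slot 3; F skipped.
Profit = 23 + 53 + 16 + 50 = 142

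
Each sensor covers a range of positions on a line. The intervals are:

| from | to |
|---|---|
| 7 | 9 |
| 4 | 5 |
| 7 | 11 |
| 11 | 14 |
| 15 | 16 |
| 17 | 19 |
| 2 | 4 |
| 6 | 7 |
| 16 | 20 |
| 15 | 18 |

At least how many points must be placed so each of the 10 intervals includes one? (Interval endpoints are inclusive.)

5

Sorted: [2,4] [4,5] [6,7] [7,9] [7,11] [11,14] [15,16] [15,18] [17,19] [16,20]
{[2,4],[4,5]} hit by 4; {[6,7],[7,9],[7,11]} hit by 7; {[11,14]} hit by 14; {[15,16],[15,18]} hit by 16; {[17,19],[16,20]} hit by 19.
Points: 4, 7, 14, 16, 19 (5 total).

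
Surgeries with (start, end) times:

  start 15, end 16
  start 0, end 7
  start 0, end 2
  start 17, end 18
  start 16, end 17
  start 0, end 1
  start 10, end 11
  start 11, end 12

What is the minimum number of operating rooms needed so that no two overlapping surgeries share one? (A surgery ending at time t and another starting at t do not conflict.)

3

The answer is the maximum number of intervals overlapping at any instant.
Events (time:±→running): 0:+→1 0:+→2 0:+→3 … peak 3.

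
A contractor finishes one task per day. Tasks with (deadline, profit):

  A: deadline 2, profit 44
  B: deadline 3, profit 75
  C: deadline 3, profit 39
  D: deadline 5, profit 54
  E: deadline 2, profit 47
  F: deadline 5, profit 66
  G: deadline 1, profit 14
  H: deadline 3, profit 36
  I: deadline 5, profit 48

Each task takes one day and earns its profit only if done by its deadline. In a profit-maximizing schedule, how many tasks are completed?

Sort by profit descending; place each in the latest free slot ≤ its deadline.
By profit: B(d3,75), F(d5,66), D(d5,54), I(d5,48), E(d2,47), A(d2,44), C(d3,39), H(d3,36), G(d1,14)
B→slot 3; F→slot 5; D→slot 4; I→slot 2; E→slot 1; A skipped; C skipped; H skipped; G skipped.
5 of 9 scheduled.

5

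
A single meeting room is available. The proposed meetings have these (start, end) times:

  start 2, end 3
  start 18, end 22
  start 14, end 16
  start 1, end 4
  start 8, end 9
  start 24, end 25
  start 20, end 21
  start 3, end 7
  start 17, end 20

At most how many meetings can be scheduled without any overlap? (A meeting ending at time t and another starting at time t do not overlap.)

7

Order by finish time; keep every interval that doesn't clash with the previous kept one.
Sorted by end: (2,3)  (1,4)  (3,7)  (8,9)  (14,16)  (17,20)  (20,21)  (18,22)  (24,25)
take (2,3); take (3,7); take (8,9); take (14,16); take (17,20); take (20,21); skip (18,22); take (24,25).
Selected 7 meetings.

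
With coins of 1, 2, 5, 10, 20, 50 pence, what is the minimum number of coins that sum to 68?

68 = 1×50 + 1×10 + 1×5 + 1×2 + 1×1
Total coins = 1 + 1 + 1 + 1 + 1 = 5

5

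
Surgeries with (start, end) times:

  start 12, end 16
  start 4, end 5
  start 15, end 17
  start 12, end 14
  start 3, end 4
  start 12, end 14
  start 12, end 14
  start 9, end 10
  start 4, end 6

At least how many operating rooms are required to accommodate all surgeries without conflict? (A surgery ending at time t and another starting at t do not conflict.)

4

The answer is the maximum number of intervals overlapping at any instant.
starts: [3, 4, 4, 9, 12, 12, 12, 12, 15]
ends:   [4, 5, 6, 10, 14, 14, 14, 16, 17]
s3→1 e4→0 s4→1 s4→2 e5→1 e6→0 s9→1 e10→0 s12→1 s12→2 s12→3 s12→4  — peak 4.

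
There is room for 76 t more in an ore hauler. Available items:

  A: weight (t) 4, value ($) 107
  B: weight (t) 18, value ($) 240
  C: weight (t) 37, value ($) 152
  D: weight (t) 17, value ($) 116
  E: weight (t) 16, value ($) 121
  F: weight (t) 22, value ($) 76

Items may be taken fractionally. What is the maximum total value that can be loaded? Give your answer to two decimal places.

670.27

Order: A (107/4=26.75) > B (240/18=13.33) > E (121/16=7.56) > D (116/17=6.82) > C (152/37=4.11) > F (76/22=3.45)
Fill: take A (4 @ 107) → take B (18 @ 240) → take E (16 @ 121) → take D (17 @ 116) → take 21/37 of C → 86.27; 76/76 used.
Total value = 670.27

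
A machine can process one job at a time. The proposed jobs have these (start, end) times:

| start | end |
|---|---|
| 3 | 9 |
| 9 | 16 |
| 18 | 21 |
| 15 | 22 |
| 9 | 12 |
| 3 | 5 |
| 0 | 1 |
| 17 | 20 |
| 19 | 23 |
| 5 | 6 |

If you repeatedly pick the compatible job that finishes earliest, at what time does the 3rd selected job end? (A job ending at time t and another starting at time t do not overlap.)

6

Order by finish time; keep every interval that doesn't clash with the previous kept one.
Sorted by end: (0,1)  (3,5)  (5,6)  (3,9)  (9,12)  (9,16)  (17,20)  (18,21)  (15,22)  (19,23)
take (0,1); take (3,5); take (5,6); take (9,12); skip (9,16); take (17,20); skip (18,21); skip (19,23).
Selected: (0,1) (3,5) (5,6) (9,12) (17,20)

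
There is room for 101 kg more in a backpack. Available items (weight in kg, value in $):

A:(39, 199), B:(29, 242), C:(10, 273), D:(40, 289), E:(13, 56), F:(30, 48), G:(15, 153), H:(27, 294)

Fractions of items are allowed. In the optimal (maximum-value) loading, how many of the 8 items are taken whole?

4

Order: C (273/10=27.30) > H (294/27=10.89) > G (153/15=10.20) > B (242/29=8.34) > D (289/40=7.22) > A (199/39=5.10) > E (56/13=4.31) > F (48/30=1.60)
Fill: take C (10 @ 273) → take H (27 @ 294) → take G (15 @ 153) → take B (29 @ 242) → take 20/40 of D → 144.50; 101/101 used.
4 item(s) taken whole; one partial (take 20/40 of D).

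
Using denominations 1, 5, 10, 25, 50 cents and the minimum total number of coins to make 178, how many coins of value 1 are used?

3

Greedy: take as many of the largest coin as possible, then repeat with the remainder.
178 = 3×50 + 1×25 + 3×1
Count of 1: 3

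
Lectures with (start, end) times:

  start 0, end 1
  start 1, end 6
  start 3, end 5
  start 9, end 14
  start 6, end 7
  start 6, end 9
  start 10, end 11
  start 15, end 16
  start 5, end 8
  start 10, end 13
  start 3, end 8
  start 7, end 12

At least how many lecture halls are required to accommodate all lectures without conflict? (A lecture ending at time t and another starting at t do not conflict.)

Count concurrent intervals with a sweep; the peak is the room count.
Events (time:±→running): 0:+→1 1:-→0 1:+→1 3:+→2 3:+→3 5:-→2 5:+→3 6:-→2 6:+→3 6:+→4 … peak 4.

4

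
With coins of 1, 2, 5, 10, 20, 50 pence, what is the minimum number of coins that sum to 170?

4

170 − 3×50→20 − 1×20→0
Total coins = 3 + 1 = 4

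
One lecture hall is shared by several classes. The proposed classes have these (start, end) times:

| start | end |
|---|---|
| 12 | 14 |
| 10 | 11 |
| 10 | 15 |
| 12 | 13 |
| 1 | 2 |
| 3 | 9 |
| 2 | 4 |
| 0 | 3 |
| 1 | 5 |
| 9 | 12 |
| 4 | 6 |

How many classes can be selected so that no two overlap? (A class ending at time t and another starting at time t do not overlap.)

5

Sort by end time and greedily take each interval whose start is ≥ the last chosen end.
By end time: (1,2), (0,3), (2,4), (1,5), (4,6), (3,9), (10,11), (9,12), (12,13), (12,14), (10,15).
Pick (1,2); next start ≥ 2 → (2,4); next start ≥ 4 → (4,6); next start ≥ 6 → (10,11); next start ≥ 11 → (12,13).
Selected 5 classes.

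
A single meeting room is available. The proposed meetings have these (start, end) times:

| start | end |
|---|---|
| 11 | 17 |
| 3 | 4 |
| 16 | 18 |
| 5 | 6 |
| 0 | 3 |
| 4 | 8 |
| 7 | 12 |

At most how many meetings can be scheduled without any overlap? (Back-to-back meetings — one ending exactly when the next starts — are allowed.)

Sorted by end: (0,3)  (3,4)  (5,6)  (4,8)  (7,12)  (11,17)  (16,18)
take (0,3); take (3,4); take (5,6); skip (4,8); take (7,12); take (16,18).
Selected 5 meetings.

5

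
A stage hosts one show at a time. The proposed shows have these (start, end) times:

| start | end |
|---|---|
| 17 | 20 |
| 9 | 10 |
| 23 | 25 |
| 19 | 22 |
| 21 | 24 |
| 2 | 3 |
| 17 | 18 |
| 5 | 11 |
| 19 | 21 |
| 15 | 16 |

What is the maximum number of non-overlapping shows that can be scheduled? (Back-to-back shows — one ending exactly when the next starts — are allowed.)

Greedy by earliest finish: after sorting by end time, pick each interval compatible with the last pick.
By end time: (2,3), (9,10), (5,11), (15,16), (17,18), (17,20), (19,21), (19,22), (21,24), (23,25).
Pick (2,3); next start ≥ 3 → (9,10); next start ≥ 10 → (15,16); next start ≥ 16 → (17,18); next start ≥ 18 → (19,21); next start ≥ 21 → (21,24).
Selected 6 shows.

6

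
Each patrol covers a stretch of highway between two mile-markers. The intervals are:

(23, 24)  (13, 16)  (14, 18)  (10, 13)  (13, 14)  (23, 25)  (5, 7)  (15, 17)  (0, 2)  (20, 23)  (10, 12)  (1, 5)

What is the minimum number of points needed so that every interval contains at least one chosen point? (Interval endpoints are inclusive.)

Process intervals by earliest right end; each time one isn't hit yet, stab at its right endpoint.
By right end: [0,2]  [1,5]  [5,7]  [10,12]  [10,13]  [13,14]  [13,16]  [15,17]  [14,18]  [20,23]  [23,24]  [23,25]
[0,2] uncovered → point at 2; [5,7] uncovered → point at 7; [10,12] uncovered → point at 12; [13,14] uncovered → point at 14; [15,17] uncovered → point at 17; [20,23] uncovered → point at 23.
Points: 2, 7, 12, 14, 17, 23 (6 total).

6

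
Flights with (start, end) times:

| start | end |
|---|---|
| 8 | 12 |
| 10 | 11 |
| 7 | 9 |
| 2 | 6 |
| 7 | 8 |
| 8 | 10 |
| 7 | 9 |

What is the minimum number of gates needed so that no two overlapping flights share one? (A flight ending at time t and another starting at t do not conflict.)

The answer is the maximum number of intervals overlapping at any instant.
starts: [2, 7, 7, 7, 8, 8, 10]
ends:   [6, 8, 9, 9, 10, 11, 12]
s2→1 e6→0 s7→1 s7→2 s7→3 e8→2 s8→3 s8→4  — peak 4.

4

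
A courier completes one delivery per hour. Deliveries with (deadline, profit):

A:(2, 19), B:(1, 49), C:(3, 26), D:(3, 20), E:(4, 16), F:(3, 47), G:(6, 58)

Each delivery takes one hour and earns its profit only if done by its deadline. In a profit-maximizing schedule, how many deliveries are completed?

5

Sort by profit descending; place each in the latest free slot ≤ its deadline.
By profit: G(d6,58), B(d1,49), F(d3,47), C(d3,26), D(d3,20), A(d2,19), E(d4,16)
G→slot 6; B→slot 1; F→slot 3; C→slot 2; D skipped; A skipped; E→slot 4.
5 of 7 scheduled.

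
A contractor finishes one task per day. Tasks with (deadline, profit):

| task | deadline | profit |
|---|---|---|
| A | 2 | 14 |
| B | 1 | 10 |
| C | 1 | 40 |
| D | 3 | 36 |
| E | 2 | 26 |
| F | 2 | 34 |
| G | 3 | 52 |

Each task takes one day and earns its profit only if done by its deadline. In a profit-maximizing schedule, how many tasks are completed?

By profit: G(d3,52), C(d1,40), D(d3,36), F(d2,34), E(d2,26), A(d2,14), B(d1,10)
G→slot 3; C→slot 1; D→slot 2; F skipped; E skipped; A skipped; B skipped.
3 of 7 scheduled.

3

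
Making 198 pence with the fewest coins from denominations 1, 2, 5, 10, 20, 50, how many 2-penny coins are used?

1

Greedy: take as many of the largest coin as possible, then repeat with the remainder.
198 = 3×50 + 2×20 + 1×5 + 1×2 + 1×1
Count of 2: 1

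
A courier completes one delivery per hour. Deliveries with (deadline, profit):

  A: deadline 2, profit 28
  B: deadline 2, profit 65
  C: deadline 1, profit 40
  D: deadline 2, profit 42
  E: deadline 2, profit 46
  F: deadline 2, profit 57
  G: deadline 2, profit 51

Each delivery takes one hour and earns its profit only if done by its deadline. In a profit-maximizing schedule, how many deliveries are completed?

2

Profit order: B=65 F=57 G=51 E=46 D=42 C=40 A=28
Assign: B→slot 2, F→slot 1, G skipped, E skipped, D skipped, C skipped, A skipped.
Slots: [1:F] [2:B]
2 of 7 scheduled.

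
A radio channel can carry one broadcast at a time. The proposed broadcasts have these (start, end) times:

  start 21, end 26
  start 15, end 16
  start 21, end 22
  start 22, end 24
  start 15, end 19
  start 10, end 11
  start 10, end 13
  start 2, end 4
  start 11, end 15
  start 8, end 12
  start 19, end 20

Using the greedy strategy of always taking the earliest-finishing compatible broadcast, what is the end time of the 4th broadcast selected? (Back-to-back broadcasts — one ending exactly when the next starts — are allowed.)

16

Greedy by earliest finish: after sorting by end time, pick each interval compatible with the last pick.
Sorted by end: (2,4)  (10,11)  (8,12)  (10,13)  (11,15)  (15,16)  (15,19)  (19,20)  (21,22)  (22,24)  (21,26)
take (2,4); take (10,11); skip (8,12); take (11,15); take (15,16); skip (15,19); take (19,20); take (21,22); take (22,24); skip (21,26).
Selected: (2,4) (10,11) (11,15) (15,16) (19,20) (21,22) (22,24)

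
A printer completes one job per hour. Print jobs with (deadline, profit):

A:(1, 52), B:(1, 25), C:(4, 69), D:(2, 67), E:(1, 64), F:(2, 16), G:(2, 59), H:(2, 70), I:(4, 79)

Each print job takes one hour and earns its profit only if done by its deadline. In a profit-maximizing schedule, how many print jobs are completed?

By profit: I(d4,79), H(d2,70), C(d4,69), D(d2,67), E(d1,64), G(d2,59), A(d1,52), B(d1,25), F(d2,16)
I→slot 4; H→slot 2; C→slot 3; D→slot 1; E skipped; G skipped; A skipped; B skipped; F skipped.
4 of 9 scheduled.

4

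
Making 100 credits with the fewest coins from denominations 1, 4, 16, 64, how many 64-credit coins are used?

Use the largest denomination that fits, subtract, and repeat.
100 = 1×64 + 2×16 + 1×4
Count of 64: 1

1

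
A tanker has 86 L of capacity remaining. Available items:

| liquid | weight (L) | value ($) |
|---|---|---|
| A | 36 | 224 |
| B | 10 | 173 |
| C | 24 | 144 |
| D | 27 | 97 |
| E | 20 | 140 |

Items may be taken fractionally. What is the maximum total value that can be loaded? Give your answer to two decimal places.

657.00

Greedy by value/weight ratio, highest first.
Ratios (sorted): B 17.30, E 7.00, A 6.22, C 6.00, D 3.59
take B (10 @ 173); take E (20 @ 140); take A (36 @ 224); take 20/24 of C → 120.00. Capacity used 86/86.
Total value = 657.00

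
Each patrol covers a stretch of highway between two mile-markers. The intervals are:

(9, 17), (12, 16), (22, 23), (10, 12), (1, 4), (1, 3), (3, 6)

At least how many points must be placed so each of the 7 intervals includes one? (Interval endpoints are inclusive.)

3

Process intervals by earliest right end; each time one isn't hit yet, stab at its right endpoint.
Sorted: [1,3] [1,4] [3,6] [10,12] [12,16] [9,17] [22,23]
{[1,3],[1,4],[3,6]} hit by 3; {[10,12],[12,16],[9,17]} hit by 12; {[22,23]} hit by 23.
Points: 3, 12, 23 (3 total).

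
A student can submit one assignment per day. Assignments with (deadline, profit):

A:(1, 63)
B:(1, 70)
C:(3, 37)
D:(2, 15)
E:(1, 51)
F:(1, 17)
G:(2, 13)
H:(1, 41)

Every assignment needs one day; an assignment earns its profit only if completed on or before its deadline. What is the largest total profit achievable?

122

By profit: B(d1,70), A(d1,63), E(d1,51), H(d1,41), C(d3,37), F(d1,17), D(d2,15), G(d2,13)
B→slot 1; A skipped; E skipped; H skipped; C→slot 3; F skipped; D→slot 2; G skipped.
Profit = 70 + 15 + 37 = 122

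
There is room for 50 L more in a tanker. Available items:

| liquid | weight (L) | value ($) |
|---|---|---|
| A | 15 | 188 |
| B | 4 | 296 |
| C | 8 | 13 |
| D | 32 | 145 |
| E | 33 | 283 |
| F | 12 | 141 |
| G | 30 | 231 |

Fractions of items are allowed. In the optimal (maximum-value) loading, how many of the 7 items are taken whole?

Ratios (sorted): B 74.00, A 12.53, F 11.75, E 8.58, G 7.70, D 4.53, C 1.62
take B (4 @ 296); take A (15 @ 188); take F (12 @ 141); take 19/33 of E → 162.94. Capacity used 50/50.
3 item(s) taken whole; one partial (take 19/33 of E).

3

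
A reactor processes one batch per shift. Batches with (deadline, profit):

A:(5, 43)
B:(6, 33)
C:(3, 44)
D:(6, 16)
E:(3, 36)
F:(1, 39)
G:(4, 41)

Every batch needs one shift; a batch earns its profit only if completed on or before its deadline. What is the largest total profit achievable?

236

Sort by profit descending; place each in the latest free slot ≤ its deadline.
Profit order: C=44 A=43 G=41 F=39 E=36 B=33 D=16
Assign: C→slot 3, A→slot 5, G→slot 4, F→slot 1, E→slot 2, B→slot 6, D skipped.
Slots: [1:F] [2:E] [3:C] [4:G] [5:A] [6:B]
Profit = 39 + 36 + 44 + 41 + 43 + 33 = 236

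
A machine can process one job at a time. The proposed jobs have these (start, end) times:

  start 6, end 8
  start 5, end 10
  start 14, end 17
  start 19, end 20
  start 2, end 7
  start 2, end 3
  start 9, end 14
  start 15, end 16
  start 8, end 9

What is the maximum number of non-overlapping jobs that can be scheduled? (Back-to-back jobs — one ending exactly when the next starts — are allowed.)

6

Sort by end time and greedily take each interval whose start is ≥ the last chosen end.
By end time: (2,3), (2,7), (6,8), (8,9), (5,10), (9,14), (15,16), (14,17), (19,20).
Pick (2,3); next start ≥ 3 → (6,8); next start ≥ 8 → (8,9); next start ≥ 9 → (9,14); next start ≥ 14 → (15,16); next start ≥ 16 → (19,20).
Selected 6 jobs.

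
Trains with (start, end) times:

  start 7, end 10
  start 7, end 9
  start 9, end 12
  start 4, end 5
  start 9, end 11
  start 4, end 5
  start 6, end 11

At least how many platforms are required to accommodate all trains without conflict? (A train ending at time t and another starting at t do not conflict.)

Count concurrent intervals with a sweep; the peak is the room count.
starts: [4, 4, 6, 7, 7, 9, 9]
ends:   [5, 5, 9, 10, 11, 11, 12]
s4→1 s4→2 e5→1 e5→0 s6→1 s7→2 s7→3 e9→2 s9→3 s9→4  — peak 4.

4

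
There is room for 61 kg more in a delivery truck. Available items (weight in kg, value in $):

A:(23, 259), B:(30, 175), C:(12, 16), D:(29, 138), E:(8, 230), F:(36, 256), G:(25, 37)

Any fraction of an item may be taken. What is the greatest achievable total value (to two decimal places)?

Greedy by value/weight ratio, highest first.
Ratios (sorted): E 28.75, A 11.26, F 7.11, B 5.83, D 4.76, G 1.48, C 1.33
take E (8 @ 230); take A (23 @ 259); take 30/36 of F → 213.33. Capacity used 61/61.
Total value = 702.33

702.33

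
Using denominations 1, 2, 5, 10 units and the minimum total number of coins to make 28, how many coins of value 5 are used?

1

Greedy: take as many of the largest coin as possible, then repeat with the remainder.
28 − 2×10→8 − 1×5→3 − 1×2→1 − 1×1→0
Count of 5: 1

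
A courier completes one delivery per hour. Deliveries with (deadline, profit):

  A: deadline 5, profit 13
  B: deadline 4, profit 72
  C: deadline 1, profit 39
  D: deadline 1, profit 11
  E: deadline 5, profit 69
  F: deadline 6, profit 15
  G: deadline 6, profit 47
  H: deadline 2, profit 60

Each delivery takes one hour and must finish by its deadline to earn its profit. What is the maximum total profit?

302

Profit order: B=72 E=69 H=60 G=47 C=39 F=15 A=13 D=11
Assign: B→slot 4, E→slot 5, H→slot 2, G→slot 6, C→slot 1, F→slot 3, A skipped, D skipped.
Slots: [1:C] [2:H] [3:F] [4:B] [5:E] [6:G]
Profit = 39 + 60 + 15 + 72 + 69 + 47 = 302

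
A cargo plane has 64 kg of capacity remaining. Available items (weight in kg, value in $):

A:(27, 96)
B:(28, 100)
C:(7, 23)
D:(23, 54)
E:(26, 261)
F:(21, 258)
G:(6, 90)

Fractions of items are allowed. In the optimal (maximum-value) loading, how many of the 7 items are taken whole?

3

Greedy by value/weight ratio, highest first.
Order: G (90/6=15.00) > F (258/21=12.29) > E (261/26=10.04) > B (100/28=3.57) > A (96/27=3.56) > C (23/7=3.29) > D (54/23=2.35)
Fill: take G (6 @ 90) → take F (21 @ 258) → take E (26 @ 261) → take 11/28 of B → 39.29; 64/64 used.
3 item(s) taken whole; one partial (take 11/28 of B).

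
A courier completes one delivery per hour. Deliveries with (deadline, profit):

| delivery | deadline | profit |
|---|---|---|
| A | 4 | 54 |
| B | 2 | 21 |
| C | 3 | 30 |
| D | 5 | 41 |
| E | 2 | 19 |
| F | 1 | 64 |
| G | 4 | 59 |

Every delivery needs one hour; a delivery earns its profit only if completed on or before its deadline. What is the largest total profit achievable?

248

By profit: F(d1,64), G(d4,59), A(d4,54), D(d5,41), C(d3,30), B(d2,21), E(d2,19)
F→slot 1; G→slot 4; A→slot 3; D→slot 5; C→slot 2; B skipped; E skipped.
Profit = 64 + 30 + 54 + 59 + 41 = 248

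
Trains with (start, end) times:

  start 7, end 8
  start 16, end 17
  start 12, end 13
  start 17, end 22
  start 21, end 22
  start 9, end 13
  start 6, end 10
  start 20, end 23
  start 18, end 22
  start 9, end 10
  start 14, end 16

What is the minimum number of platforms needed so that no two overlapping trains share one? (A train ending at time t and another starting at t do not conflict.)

4

starts: [6, 7, 9, 9, 12, 14, 16, 17, 18, 20, 21]
ends:   [8, 10, 10, 13, 13, 16, 17, 22, 22, 22, 23]
s6→1 s7→2 e8→1 s9→2 s9→3 e10→2 e10→1 s12→2 e13→1 e13→0 s14→1 e16→0 s16→1 e17→0 s17→1 s18→2 s20→3 s21→4  — peak 4.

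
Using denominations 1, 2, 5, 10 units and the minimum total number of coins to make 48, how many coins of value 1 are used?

1

Greedy: take as many of the largest coin as possible, then repeat with the remainder.
48 = 4×10 + 1×5 + 1×2 + 1×1
Count of 1: 1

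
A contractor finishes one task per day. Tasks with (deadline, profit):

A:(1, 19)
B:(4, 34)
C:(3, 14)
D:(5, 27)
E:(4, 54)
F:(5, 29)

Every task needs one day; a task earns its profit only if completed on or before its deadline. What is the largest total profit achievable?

Sort by profit descending; place each in the latest free slot ≤ its deadline.
Profit order: E=54 B=34 F=29 D=27 A=19 C=14
Assign: E→slot 4, B→slot 3, F→slot 5, D→slot 2, A→slot 1, C skipped.
Slots: [1:A] [2:D] [3:B] [4:E] [5:F]
Profit = 19 + 27 + 34 + 54 + 29 = 163

163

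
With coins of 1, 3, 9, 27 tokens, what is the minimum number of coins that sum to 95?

7

95 − 3×27→14 − 1×9→5 − 1×3→2 − 2×1→0
Total coins = 3 + 1 + 1 + 2 = 7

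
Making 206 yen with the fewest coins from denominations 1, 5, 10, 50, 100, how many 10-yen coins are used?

0

206 = 2×100 + 1×5 + 1×1
Count of 10: 0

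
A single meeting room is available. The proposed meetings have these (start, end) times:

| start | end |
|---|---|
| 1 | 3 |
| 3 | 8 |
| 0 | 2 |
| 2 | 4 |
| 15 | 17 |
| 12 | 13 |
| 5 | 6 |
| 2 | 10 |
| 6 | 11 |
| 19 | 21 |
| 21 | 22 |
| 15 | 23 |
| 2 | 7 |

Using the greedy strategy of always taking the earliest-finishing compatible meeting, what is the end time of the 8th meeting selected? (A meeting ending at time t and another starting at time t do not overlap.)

Order by finish time; keep every interval that doesn't clash with the previous kept one.
By end time: (0,2), (1,3), (2,4), (5,6), (2,7), (3,8), (2,10), (6,11), (12,13), (15,17), (19,21), (21,22), (15,23).
Pick (0,2); next start ≥ 2 → (2,4); next start ≥ 4 → (5,6); next start ≥ 6 → (6,11); next start ≥ 11 → (12,13); next start ≥ 13 → (15,17); next start ≥ 17 → (19,21); next start ≥ 21 → (21,22).
Selected: (0,2) (2,4) (5,6) (6,11) (12,13) (15,17) (19,21) (21,22)

22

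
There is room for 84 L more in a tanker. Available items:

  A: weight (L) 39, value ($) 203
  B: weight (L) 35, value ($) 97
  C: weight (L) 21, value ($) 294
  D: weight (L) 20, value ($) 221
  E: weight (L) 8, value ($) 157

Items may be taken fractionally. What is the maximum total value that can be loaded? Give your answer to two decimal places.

Order: E (157/8=19.62) > C (294/21=14.00) > D (221/20=11.05) > A (203/39=5.21) > B (97/35=2.77)
Fill: take E (8 @ 157) → take C (21 @ 294) → take D (20 @ 221) → take 35/39 of A → 182.18; 84/84 used.
Total value = 854.18

854.18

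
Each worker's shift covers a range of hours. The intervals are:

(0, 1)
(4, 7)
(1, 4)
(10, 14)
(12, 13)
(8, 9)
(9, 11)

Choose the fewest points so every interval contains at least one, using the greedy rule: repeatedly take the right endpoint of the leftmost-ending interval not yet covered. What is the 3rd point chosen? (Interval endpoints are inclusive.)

9

Sort by right endpoint; whenever an interval is uncovered, place a point at its right end.
By right end: [0,1]  [1,4]  [4,7]  [8,9]  [9,11]  [12,13]  [10,14]
[0,1] uncovered → point at 1; [4,7] uncovered → point at 7; [8,9] uncovered → point at 9; [12,13] uncovered → point at 13.
Points: 1, 7, 9, 13 (4 total).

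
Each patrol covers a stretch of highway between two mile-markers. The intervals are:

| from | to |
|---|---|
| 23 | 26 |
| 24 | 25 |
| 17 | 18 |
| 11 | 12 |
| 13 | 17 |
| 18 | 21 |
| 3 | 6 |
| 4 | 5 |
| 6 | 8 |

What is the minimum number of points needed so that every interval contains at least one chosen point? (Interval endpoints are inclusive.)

By right end: [4,5]  [3,6]  [6,8]  [11,12]  [13,17]  [17,18]  [18,21]  [24,25]  [23,26]
[4,5] uncovered → point at 5; [6,8] uncovered → point at 8; [11,12] uncovered → point at 12; [13,17] uncovered → point at 17; [18,21] uncovered → point at 21; [24,25] uncovered → point at 25.
Points: 5, 8, 12, 17, 21, 25 (6 total).

6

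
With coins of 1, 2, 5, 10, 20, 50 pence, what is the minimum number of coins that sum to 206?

6

Greedy: take as many of the largest coin as possible, then repeat with the remainder.
206 = 4×50 + 1×5 + 1×1
Total coins = 4 + 1 + 1 = 6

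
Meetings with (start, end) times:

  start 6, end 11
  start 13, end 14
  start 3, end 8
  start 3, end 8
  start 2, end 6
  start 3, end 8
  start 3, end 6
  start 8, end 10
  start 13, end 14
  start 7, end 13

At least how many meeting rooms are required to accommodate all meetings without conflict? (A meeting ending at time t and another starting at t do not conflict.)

5

Events (time:±→running): 2:+→1 3:+→2 3:+→3 3:+→4 3:+→5 … peak 5.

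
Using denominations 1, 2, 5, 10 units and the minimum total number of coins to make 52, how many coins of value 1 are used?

0

Use the largest denomination that fits, subtract, and repeat.
52 = 5×10 + 1×2
Count of 1: 0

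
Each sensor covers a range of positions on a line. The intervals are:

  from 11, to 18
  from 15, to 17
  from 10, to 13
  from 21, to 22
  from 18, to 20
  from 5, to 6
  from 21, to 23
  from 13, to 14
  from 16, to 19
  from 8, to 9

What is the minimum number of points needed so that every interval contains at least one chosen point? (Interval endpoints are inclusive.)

6

Sorted: [5,6] [8,9] [10,13] [13,14] [15,17] [11,18] [16,19] [18,20] [21,22] [21,23]
{[5,6]} hit by 6; {[8,9]} hit by 9; {[10,13],[13,14]} hit by 13; {[15,17],[11,18],[16,19]} hit by 17; {[18,20]} hit by 20; {[21,22],[21,23]} hit by 22.
Points: 6, 9, 13, 17, 20, 22 (6 total).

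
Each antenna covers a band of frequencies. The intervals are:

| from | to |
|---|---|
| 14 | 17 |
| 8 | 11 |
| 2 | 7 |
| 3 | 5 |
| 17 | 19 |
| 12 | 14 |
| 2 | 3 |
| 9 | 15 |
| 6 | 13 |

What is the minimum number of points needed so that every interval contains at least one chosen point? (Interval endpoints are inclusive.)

4

Sorted: [2,3] [3,5] [2,7] [8,11] [6,13] [12,14] [9,15] [14,17] [17,19]
{[2,3],[3,5],[2,7]} hit by 3; {[8,11],[6,13]} hit by 11; {[12,14],[9,15],[14,17]} hit by 14; {[17,19]} hit by 19.
Points: 3, 11, 14, 19 (4 total).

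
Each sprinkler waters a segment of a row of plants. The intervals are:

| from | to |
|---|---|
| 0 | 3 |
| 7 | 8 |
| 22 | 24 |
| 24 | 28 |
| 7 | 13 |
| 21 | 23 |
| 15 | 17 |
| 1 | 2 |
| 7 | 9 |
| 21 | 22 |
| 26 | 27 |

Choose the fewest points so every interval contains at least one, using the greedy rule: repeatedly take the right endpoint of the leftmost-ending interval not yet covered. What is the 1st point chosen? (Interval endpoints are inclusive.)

2

Process intervals by earliest right end; each time one isn't hit yet, stab at its right endpoint.
Sorted: [1,2] [0,3] [7,8] [7,9] [7,13] [15,17] [21,22] [21,23] [22,24] [26,27] [24,28]
{[1,2],[0,3]} hit by 2; {[7,8],[7,9],[7,13]} hit by 8; {[15,17]} hit by 17; {[21,22],[21,23],[22,24]} hit by 22; {[26,27],[24,28]} hit by 27.
Points: 2, 8, 17, 22, 27 (5 total).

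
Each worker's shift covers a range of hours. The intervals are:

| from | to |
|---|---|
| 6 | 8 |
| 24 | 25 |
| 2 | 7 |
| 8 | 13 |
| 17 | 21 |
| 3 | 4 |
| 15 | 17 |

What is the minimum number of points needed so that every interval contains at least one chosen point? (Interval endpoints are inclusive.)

4

By right end: [3,4]  [2,7]  [6,8]  [8,13]  [15,17]  [17,21]  [24,25]
[3,4] uncovered → point at 4; [6,8] uncovered → point at 8; [15,17] uncovered → point at 17; [24,25] uncovered → point at 25.
Points: 4, 8, 17, 25 (4 total).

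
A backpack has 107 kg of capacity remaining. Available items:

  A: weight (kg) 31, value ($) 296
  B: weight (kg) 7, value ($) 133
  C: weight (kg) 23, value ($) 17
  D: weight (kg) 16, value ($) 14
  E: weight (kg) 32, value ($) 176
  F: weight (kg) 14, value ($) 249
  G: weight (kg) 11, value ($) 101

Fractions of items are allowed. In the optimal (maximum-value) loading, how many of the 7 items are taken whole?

5

Ratios (sorted): B 19.00, F 17.79, A 9.55, G 9.18, E 5.50, D 0.88, C 0.74
take B (7 @ 133); take F (14 @ 249); take A (31 @ 296); take G (11 @ 101); take E (32 @ 176); take 12/16 of D → 10.50. Capacity used 107/107.
5 item(s) taken whole; one partial (take 12/16 of D).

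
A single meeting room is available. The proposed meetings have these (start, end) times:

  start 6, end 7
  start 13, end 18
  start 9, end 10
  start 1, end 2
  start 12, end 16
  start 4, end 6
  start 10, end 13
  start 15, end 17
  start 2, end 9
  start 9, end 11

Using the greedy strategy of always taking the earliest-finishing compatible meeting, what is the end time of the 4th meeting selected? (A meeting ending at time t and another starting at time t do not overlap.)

10

Order by finish time; keep every interval that doesn't clash with the previous kept one.
By end time: (1,2), (4,6), (6,7), (2,9), (9,10), (9,11), (10,13), (12,16), (15,17), (13,18).
Pick (1,2); next start ≥ 2 → (4,6); next start ≥ 6 → (6,7); next start ≥ 7 → (9,10); next start ≥ 10 → (10,13); next start ≥ 13 → (15,17).
Selected: (1,2) (4,6) (6,7) (9,10) (10,13) (15,17)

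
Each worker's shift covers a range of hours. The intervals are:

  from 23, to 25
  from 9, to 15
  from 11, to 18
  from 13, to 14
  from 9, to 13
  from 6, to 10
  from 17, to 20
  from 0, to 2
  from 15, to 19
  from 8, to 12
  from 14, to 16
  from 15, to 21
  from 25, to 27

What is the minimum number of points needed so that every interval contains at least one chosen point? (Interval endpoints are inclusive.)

5

By right end: [0,2]  [6,10]  [8,12]  [9,13]  [13,14]  [9,15]  [14,16]  [11,18]  [15,19]  [17,20]  [15,21]  [23,25]  [25,27]
[0,2] uncovered → point at 2; [6,10] uncovered → point at 10; [13,14] uncovered → point at 14; [15,19] uncovered → point at 19; [23,25] uncovered → point at 25.
Points: 2, 10, 14, 19, 25 (5 total).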